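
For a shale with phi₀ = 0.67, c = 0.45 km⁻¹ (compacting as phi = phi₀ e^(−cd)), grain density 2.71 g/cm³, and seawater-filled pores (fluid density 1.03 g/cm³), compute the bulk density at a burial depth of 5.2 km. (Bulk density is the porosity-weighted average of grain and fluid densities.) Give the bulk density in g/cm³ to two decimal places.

Porosity at depth: phi = 0.67·exp(−0.45×5.2) = 0.67×0.0963 = 0.0645
Bulk density: ρ_b = (1−phi)ρ_g + phi·ρ_f = 0.9355×2.71 + 0.0645×1.03
       = 2.535 + 0.066 = 2.602 g/cm³

2.60 g/cm³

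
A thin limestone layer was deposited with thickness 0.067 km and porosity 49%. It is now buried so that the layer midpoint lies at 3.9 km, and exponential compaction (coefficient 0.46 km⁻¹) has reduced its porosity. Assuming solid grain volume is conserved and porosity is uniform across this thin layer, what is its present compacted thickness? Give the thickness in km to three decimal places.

0.037 km

Porosity at 3.9 km: n = 0.49·exp(−0.46×3.9) = 0.0815
Solid-volume conservation: h(1−n) = h₀(1−n₀) ⇒ h = h₀·(1−n₀)/(1−n)
h = 0.067 × (1 − 0.49)/(1 − 0.0815) = 0.067 × 0.5552 = 0.0372 km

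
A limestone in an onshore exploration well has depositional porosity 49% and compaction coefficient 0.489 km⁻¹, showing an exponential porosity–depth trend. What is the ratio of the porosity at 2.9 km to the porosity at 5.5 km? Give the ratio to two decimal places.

phi(z₁)/phi(z₂) = e^(−c·z₁)/e^(−c·z₂) = e^{c(z₂−z₁)}
= exp(0.489 × 2.6) = exp(1.271) = 3.5658

3.57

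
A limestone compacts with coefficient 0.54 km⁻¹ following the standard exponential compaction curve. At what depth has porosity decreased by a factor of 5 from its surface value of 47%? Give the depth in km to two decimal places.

2.98 km

φ/φ₀ = 1/5 ⇒ exp(−β·z) = 1/5 ⇒ z = ln(5) / β
z = 1.6094 / 0.54 = 2.980 km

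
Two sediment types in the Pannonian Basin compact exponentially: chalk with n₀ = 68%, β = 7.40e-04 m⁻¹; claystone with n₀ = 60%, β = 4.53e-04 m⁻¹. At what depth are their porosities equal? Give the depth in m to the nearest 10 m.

Working in km (1 km = 1000 m; β in km⁻¹ = β in m⁻¹ × 1000):
Set n₀ₐ e^(−βₐZ) = n₀ᵦ e^(−βᵦZ) ⇒ ln(n₀ₐ/n₀ᵦ) = (βₐ − βᵦ)·Z
Z = ln(0.68/0.6) / (0.74 − 0.453) = 0.1252 / 0.287 = 0.436 km

440 m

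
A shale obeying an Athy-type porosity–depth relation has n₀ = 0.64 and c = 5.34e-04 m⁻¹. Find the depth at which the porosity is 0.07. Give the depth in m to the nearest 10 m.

4140 m

Working in km (1 km = 1000 m; c in km⁻¹ = c in m⁻¹ × 1000):
Invert Athy's law: Z = ln(n₀/n) / c
Z = ln(0.64/0.07) / 0.534 = ln(9.143) / 0.534 = 2.2130 / 0.534 = 4.144 km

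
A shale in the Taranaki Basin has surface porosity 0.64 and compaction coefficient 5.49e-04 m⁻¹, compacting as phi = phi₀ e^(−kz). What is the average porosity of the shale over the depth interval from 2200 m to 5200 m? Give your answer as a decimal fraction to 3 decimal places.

Working in km (1 km = 1000 m; k in km⁻¹ = k in m⁻¹ × 1000):
⟨phi⟩ = (1/(z₂−z₁)) ∫ phi₀ e^(−kz) dz = phi₀·(e^(−k·z₁) − e^(−k·z₂)) / (k·(z₂−z₁))
e^(−0.549×2.2) = 0.2989; e^(−0.549×5.2) = 0.0576
⟨phi⟩ = 0.64 × (0.2989 − 0.0576) / (0.549 × 3) = 0.64 × 0.1465 = 0.0938

0.094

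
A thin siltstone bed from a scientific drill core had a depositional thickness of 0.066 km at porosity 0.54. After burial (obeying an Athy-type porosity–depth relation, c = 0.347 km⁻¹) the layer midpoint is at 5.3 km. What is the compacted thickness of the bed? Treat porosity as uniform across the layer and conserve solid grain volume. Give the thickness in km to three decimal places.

Porosity at 5.3 km: phi = 0.54·exp(−0.347×5.3) = 0.0858
Solid-volume conservation: h(1−phi) = h₀(1−phi₀) ⇒ h = h₀·(1−phi₀)/(1−phi)
h = 0.066 × (1 − 0.54)/(1 − 0.0858) = 0.066 × 0.5032 = 0.0332 km

0.033 km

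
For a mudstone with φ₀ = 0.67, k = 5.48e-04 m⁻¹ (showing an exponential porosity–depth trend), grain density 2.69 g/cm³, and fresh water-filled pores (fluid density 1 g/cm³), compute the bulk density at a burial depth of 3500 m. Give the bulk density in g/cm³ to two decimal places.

Working in km (1 km = 1000 m; k in km⁻¹ = k in m⁻¹ × 1000):
Porosity at depth: φ = 0.67·exp(−0.548×3.5) = 0.67×0.1469 = 0.0984
Bulk density: ρ_b = (1−φ)ρ_g + φ·ρ_f = 0.9016×2.69 + 0.0984×1
       = 2.425 + 0.098 = 2.524 g/cm³

2.52 g/cm³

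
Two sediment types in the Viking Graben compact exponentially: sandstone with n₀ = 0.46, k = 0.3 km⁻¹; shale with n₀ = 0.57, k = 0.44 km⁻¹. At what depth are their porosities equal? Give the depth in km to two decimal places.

1.53 km

Set n₀ₐ e^(−kₐz) = n₀ᵦ e^(−kᵦz) ⇒ ln(n₀ₐ/n₀ᵦ) = (kₐ − kᵦ)·z
z = ln(0.46/0.57) / (0.3 − 0.44) = -0.2144 / -0.14 = 1.531 km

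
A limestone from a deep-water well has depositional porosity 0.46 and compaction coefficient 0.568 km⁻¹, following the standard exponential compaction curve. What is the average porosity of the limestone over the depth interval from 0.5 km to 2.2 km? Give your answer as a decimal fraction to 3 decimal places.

0.222

⟨phi⟩ = (1/(Z₂−Z₁)) ∫ phi₀ e^(−kZ) dZ = phi₀·(e^(−k·Z₁) − e^(−k·Z₂)) / (k·(Z₂−Z₁))
e^(−0.568×0.5) = 0.7528; e^(−0.568×2.2) = 0.2866
⟨phi⟩ = 0.46 × (0.7528 − 0.2866) / (0.568 × 1.7) = 0.46 × 0.4828 = 0.2221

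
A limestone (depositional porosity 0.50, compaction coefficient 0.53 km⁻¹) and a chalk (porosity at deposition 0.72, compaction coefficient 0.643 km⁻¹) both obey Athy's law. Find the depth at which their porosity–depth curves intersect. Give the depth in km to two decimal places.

3.23 km

Set phi₀ₐ e^(−βₐz) = phi₀ᵦ e^(−βᵦz) ⇒ ln(phi₀ₐ/phi₀ᵦ) = (βₐ − βᵦ)·z
z = ln(0.5/0.72) / (0.53 − 0.643) = -0.3646 / -0.113 = 3.227 km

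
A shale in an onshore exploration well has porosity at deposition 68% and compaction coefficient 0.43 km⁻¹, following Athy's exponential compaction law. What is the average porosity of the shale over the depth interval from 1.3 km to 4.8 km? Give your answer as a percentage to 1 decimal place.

20.1%

⟨φ⟩ = (1/(d₂−d₁)) ∫ φ₀ e^(−kd) dd = φ₀·(e^(−k·d₁) − e^(−k·d₂)) / (k·(d₂−d₁))
e^(−0.43×1.3) = 0.5718; e^(−0.43×4.8) = 0.1269
⟨φ⟩ = 0.68 × (0.5718 − 0.1269) / (0.43 × 3.5) = 0.68 × 0.2956 = 0.2010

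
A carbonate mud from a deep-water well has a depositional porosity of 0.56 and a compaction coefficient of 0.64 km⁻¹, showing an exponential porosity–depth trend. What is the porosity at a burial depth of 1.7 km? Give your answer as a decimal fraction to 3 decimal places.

phi = phi₀·exp(−β·z) = 0.56 × exp(−0.64 × 1.7) = 0.56 × exp(−1.088)
  = 0.56 × 0.3369 = 0.1887

0.189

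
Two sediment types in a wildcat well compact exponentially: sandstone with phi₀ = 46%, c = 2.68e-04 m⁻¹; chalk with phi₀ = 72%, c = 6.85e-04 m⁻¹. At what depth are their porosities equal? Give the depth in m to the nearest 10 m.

1070 m

Working in km (1 km = 1000 m; c in km⁻¹ = c in m⁻¹ × 1000):
Set phi₀ₐ e^(−cₐz) = phi₀ᵦ e^(−cᵦz) ⇒ ln(phi₀ₐ/phi₀ᵦ) = (cₐ − cᵦ)·z
z = ln(0.46/0.72) / (0.268 − 0.685) = -0.4480 / -0.417 = 1.074 km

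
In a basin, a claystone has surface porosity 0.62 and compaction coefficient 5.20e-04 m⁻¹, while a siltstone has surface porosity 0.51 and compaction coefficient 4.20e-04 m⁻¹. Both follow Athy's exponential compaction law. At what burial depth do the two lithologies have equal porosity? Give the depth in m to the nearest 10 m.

Working in km (1 km = 1000 m; c in km⁻¹ = c in m⁻¹ × 1000):
Set φ₀ₐ e^(−cₐZ) = φ₀ᵦ e^(−cᵦZ) ⇒ ln(φ₀ₐ/φ₀ᵦ) = (cₐ − cᵦ)·Z
Z = ln(0.62/0.51) / (0.52 − 0.42) = 0.1953 / 0.1 = 1.953 km

1950 m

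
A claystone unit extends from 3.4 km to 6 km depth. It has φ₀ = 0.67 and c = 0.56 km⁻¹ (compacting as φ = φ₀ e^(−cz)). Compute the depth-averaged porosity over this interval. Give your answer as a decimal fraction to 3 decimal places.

0.053

⟨φ⟩ = (1/(z₂−z₁)) ∫ φ₀ e^(−cz) dz = φ₀·(e^(−c·z₁) − e^(−c·z₂)) / (c·(z₂−z₁))
e^(−0.56×3.4) = 0.1490; e^(−0.56×6) = 0.0347
⟨φ⟩ = 0.67 × (0.1490 − 0.0347) / (0.56 × 2.6) = 0.67 × 0.0785 = 0.0526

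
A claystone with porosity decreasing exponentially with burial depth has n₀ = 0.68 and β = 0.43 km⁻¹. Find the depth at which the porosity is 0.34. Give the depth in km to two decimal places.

Invert Athy's law: d = ln(n₀/n) / β
d = ln(0.68/0.34) / 0.43 = ln(2) / 0.43 = 0.6931 / 0.43 = 1.612 km

1.61 km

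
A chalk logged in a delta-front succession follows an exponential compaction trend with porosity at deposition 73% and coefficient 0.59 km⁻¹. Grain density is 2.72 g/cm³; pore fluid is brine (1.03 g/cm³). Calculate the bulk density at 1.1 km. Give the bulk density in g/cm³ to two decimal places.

Porosity at depth: φ = 0.73·exp(−0.59×1.1) = 0.73×0.5226 = 0.3815
Bulk density: ρ_b = (1−φ)ρ_g + φ·ρ_f = 0.6185×2.72 + 0.3815×1.03
       = 1.682 + 0.393 = 2.075 g/cm³

2.08 g/cm³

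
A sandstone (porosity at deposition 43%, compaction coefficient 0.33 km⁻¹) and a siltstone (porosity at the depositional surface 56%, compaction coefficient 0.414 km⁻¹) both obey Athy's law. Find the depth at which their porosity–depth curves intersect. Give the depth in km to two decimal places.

Set phi₀ₐ e^(−cₐZ) = phi₀ᵦ e^(−cᵦZ) ⇒ ln(phi₀ₐ/phi₀ᵦ) = (cₐ − cᵦ)·Z
Z = ln(0.43/0.56) / (0.33 − 0.414) = -0.2642 / -0.084 = 3.145 km

3.14 km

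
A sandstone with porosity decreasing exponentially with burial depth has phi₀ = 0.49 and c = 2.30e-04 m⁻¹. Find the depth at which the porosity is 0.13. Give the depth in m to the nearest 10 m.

Working in km (1 km = 1000 m; c in km⁻¹ = c in m⁻¹ × 1000):
Invert Athy's law: Z = ln(phi₀/phi) / c
Z = ln(0.49/0.13) / 0.23 = ln(3.769) / 0.23 = 1.3269 / 0.23 = 5.769 km

5770 m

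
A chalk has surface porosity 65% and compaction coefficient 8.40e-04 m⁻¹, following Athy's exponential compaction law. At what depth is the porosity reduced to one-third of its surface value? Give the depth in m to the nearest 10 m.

1310 m

Working in km (1 km = 1000 m; β in km⁻¹ = β in m⁻¹ × 1000):
φ/φ₀ = 1/3 ⇒ exp(−β·d) = 1/3 ⇒ d = ln(3) / β
d = 1.0986 / 0.84 = 1.308 km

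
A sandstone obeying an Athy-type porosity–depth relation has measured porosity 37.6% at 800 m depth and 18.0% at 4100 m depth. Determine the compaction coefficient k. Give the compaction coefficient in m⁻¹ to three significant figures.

Working in km (1 km = 1000 m; k in km⁻¹ = k in m⁻¹ × 1000):
Athy: phi(d) = phi₀ e^(−kd) ⇒ phi₁/phi₂ = e^{k(d₂−d₁)} ⇒ k = ln(phi₁/phi₂)/(d₂−d₁)
k = ln(0.376/0.18) / (4.1 − 0.8) = ln(2.089) / 3.3 = 0.7366 / 3.3 = 0.2232 km⁻¹

0.000223 m⁻¹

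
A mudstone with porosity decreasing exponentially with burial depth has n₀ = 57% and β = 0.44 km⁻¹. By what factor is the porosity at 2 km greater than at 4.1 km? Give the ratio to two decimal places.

2.52

n(d₁)/n(d₂) = e^(−β·d₁)/e^(−β·d₂) = e^{β(d₂−d₁)}
= exp(0.44 × 2.1) = exp(0.924) = 2.5193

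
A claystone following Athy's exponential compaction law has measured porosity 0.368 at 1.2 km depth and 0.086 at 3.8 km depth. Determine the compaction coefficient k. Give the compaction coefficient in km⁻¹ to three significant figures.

Athy: φ(d) = φ₀ e^(−kd) ⇒ φ₁/φ₂ = e^{k(d₂−d₁)} ⇒ k = ln(φ₁/φ₂)/(d₂−d₁)
k = ln(0.368/0.086) / (3.8 − 1.2) = ln(4.279) / 2.6 = 1.4537 / 2.6 = 0.5591 km⁻¹

0.559 km⁻¹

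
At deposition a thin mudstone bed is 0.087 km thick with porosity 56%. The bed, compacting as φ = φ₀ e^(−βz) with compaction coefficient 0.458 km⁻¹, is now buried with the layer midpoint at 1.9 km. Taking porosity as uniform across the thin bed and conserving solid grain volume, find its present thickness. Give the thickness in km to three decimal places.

Porosity at 1.9 km: φ = 0.56·exp(−0.458×1.9) = 0.2346
Solid-volume conservation: h(1−φ) = h₀(1−φ₀) ⇒ h = h₀·(1−φ₀)/(1−φ)
h = 0.087 × (1 − 0.56)/(1 − 0.2346) = 0.087 × 0.5748 = 0.0500 km

0.050 km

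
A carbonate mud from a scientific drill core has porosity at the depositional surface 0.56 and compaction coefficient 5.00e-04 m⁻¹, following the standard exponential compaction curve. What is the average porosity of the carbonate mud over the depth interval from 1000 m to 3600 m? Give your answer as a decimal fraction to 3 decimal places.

0.190

Working in km (1 km = 1000 m; β in km⁻¹ = β in m⁻¹ × 1000):
⟨n⟩ = (1/(z₂−z₁)) ∫ n₀ e^(−βz) dz = n₀·(e^(−β·z₁) − e^(−β·z₂)) / (β·(z₂−z₁))
e^(−0.5×1) = 0.6065; e^(−0.5×3.6) = 0.1653
⟨n⟩ = 0.56 × (0.6065 − 0.1653) / (0.5 × 2.6) = 0.56 × 0.3394 = 0.1901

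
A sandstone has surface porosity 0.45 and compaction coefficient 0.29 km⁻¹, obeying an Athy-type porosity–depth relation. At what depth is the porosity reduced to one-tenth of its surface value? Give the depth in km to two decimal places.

7.94 km

phi/phi₀ = 1/10 ⇒ exp(−β·d) = 1/10 ⇒ d = ln(10) / β
d = 2.3026 / 0.29 = 7.940 km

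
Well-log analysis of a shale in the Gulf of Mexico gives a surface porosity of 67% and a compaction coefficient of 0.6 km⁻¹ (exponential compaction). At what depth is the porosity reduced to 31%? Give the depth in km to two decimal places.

1.28 km

Invert Athy's law: z = ln(phi₀/phi) / c
z = ln(0.67/0.31) / 0.6 = ln(2.161) / 0.6 = 0.7707 / 0.6 = 1.285 km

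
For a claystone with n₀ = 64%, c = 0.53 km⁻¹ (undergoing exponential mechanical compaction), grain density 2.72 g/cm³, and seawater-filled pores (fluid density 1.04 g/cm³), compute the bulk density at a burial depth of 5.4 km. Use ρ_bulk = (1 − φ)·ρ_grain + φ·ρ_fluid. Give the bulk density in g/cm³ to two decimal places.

Porosity at depth: n = 0.64·exp(−0.53×5.4) = 0.64×0.0572 = 0.0366
Bulk density: ρ_b = (1−n)ρ_g + n·ρ_f = 0.9634×2.72 + 0.0366×1.04
       = 2.621 + 0.038 = 2.659 g/cm³

2.66 g/cm³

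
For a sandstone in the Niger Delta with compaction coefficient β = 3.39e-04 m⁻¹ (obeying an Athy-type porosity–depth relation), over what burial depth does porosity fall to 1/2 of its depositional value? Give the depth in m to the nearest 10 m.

Working in km (1 km = 1000 m; β in km⁻¹ = β in m⁻¹ × 1000):
φ/φ₀ = 1/2 ⇒ exp(−β·Z) = 1/2 ⇒ Z = ln(2) / β
Z = 0.6931 / 0.339 = 2.045 km

2040 m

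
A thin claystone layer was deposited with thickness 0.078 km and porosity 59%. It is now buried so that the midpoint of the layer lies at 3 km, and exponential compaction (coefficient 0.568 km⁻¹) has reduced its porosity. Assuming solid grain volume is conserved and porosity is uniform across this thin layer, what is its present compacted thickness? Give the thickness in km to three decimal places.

0.036 km

Porosity at 3 km: n = 0.59·exp(−0.568×3) = 0.1074
Solid-volume conservation: h(1−n) = h₀(1−n₀) ⇒ h = h₀·(1−n₀)/(1−n)
h = 0.078 × (1 − 0.59)/(1 − 0.1074) = 0.078 × 0.4593 = 0.0358 km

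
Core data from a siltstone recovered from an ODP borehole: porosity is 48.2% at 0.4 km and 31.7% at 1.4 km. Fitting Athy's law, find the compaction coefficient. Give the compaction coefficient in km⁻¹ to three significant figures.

Athy: n(d) = n₀ e^(−kd) ⇒ n₁/n₂ = e^{k(d₂−d₁)} ⇒ k = ln(n₁/n₂)/(d₂−d₁)
k = ln(0.482/0.317) / (1.4 − 0.4) = ln(1.521) / 1 = 0.4190 / 1 = 0.419 km⁻¹

0.419 km⁻¹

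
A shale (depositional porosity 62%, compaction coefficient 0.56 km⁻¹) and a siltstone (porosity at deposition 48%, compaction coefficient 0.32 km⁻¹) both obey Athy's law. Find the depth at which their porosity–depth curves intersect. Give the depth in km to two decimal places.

Set φ₀ₐ e^(−βₐZ) = φ₀ᵦ e^(−βᵦZ) ⇒ ln(φ₀ₐ/φ₀ᵦ) = (βₐ − βᵦ)·Z
Z = ln(0.62/0.48) / (0.56 − 0.32) = 0.2559 / 0.24 = 1.066 km

1.07 km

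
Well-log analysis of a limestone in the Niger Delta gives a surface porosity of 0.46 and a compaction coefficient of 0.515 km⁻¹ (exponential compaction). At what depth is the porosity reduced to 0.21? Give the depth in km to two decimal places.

1.52 km

Invert Athy's law: d = ln(n₀/n) / k
d = ln(0.46/0.21) / 0.515 = ln(2.19) / 0.515 = 0.7841 / 0.515 = 1.523 km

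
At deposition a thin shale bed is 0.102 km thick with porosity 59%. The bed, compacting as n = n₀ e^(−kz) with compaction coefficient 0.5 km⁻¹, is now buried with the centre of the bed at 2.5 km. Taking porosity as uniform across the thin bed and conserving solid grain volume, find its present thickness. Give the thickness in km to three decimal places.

Porosity at 2.5 km: n = 0.59·exp(−0.5×2.5) = 0.1690
Solid-volume conservation: h(1−n) = h₀(1−n₀) ⇒ h = h₀·(1−n₀)/(1−n)
h = 0.102 × (1 − 0.59)/(1 − 0.1690) = 0.102 × 0.4934 = 0.0503 km

0.050 km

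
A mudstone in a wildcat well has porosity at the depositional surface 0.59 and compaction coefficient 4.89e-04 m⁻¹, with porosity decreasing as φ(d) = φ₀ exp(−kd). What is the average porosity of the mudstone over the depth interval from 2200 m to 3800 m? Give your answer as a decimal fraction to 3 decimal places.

0.140

Working in km (1 km = 1000 m; k in km⁻¹ = k in m⁻¹ × 1000):
⟨φ⟩ = (1/(d₂−d₁)) ∫ φ₀ e^(−kd) dd = φ₀·(e^(−k·d₁) − e^(−k·d₂)) / (k·(d₂−d₁))
e^(−0.489×2.2) = 0.3410; e^(−0.489×3.8) = 0.1560
⟨φ⟩ = 0.59 × (0.3410 − 0.1560) / (0.489 × 1.6) = 0.59 × 0.2365 = 0.1396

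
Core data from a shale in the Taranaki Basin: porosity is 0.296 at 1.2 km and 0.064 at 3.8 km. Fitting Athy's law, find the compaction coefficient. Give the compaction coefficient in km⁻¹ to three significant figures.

0.589 km⁻¹

Athy: φ(z) = φ₀ e^(−kz) ⇒ φ₁/φ₂ = e^{k(z₂−z₁)} ⇒ k = ln(φ₁/φ₂)/(z₂−z₁)
k = ln(0.296/0.064) / (3.8 − 1.2) = ln(4.625) / 2.6 = 1.5315 / 2.6 = 0.589 km⁻¹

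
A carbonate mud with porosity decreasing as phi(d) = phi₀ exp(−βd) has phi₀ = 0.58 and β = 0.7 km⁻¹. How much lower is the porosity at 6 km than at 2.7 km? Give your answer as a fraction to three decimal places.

phi(2.7) = 0.58·e^(−0.7×2.7) = 0.0876
phi(6) = 0.58·e^(−0.7×6) = 0.0087
Δphi = 0.0876 − 0.0087 = 0.0789

0.079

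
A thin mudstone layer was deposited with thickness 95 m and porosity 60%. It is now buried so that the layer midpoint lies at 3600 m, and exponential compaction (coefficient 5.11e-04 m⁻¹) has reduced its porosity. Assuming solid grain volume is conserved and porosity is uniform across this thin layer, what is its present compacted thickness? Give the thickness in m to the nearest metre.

42 m

Working in km (1 km = 1000 m; c in km⁻¹ = c in m⁻¹ × 1000):
Porosity at 3.6 km: n = 0.6·exp(−0.511×3.6) = 0.0953
Solid-volume conservation: h(1−n) = h₀(1−n₀) ⇒ h = h₀·(1−n₀)/(1−n)
h = 0.095 × (1 − 0.6)/(1 − 0.0953) = 0.095 × 0.4421 = 0.0420 km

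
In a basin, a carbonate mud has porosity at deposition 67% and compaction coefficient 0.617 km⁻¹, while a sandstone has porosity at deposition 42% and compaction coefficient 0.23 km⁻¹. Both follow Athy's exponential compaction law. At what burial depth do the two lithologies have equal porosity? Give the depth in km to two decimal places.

1.21 km

Set phi₀ₐ e^(−βₐZ) = phi₀ᵦ e^(−βᵦZ) ⇒ ln(phi₀ₐ/phi₀ᵦ) = (βₐ − βᵦ)·Z
Z = ln(0.67/0.42) / (0.617 − 0.23) = 0.4670 / 0.387 = 1.207 km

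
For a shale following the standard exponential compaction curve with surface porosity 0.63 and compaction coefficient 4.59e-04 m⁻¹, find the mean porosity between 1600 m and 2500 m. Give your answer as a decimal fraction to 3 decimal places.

Working in km (1 km = 1000 m; β in km⁻¹ = β in m⁻¹ × 1000):
⟨n⟩ = (1/(z₂−z₁)) ∫ n₀ e^(−βz) dz = n₀·(e^(−β·z₁) − e^(−β·z₂)) / (β·(z₂−z₁))
e^(−0.459×1.6) = 0.4798; e^(−0.459×2.5) = 0.3174
⟨n⟩ = 0.63 × (0.4798 − 0.3174) / (0.459 × 0.9) = 0.63 × 0.3930 = 0.2476

0.248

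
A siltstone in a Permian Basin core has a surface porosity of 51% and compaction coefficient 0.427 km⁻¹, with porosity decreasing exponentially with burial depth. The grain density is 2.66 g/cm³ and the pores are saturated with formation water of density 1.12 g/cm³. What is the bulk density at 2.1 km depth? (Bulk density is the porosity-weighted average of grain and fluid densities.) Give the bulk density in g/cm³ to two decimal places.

2.34 g/cm³

Porosity at depth: phi = 0.51·exp(−0.427×2.1) = 0.51×0.4079 = 0.2080
Bulk density: ρ_b = (1−phi)ρ_g + phi·ρ_f = 0.7920×2.66 + 0.2080×1.12
       = 2.107 + 0.233 = 2.340 g/cm³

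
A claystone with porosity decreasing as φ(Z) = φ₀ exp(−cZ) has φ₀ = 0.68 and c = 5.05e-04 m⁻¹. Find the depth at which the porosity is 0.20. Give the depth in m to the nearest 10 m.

Working in km (1 km = 1000 m; c in km⁻¹ = c in m⁻¹ × 1000):
Invert Athy's law: Z = ln(φ₀/φ) / c
Z = ln(0.68/0.2) / 0.505 = ln(3.4) / 0.505 = 1.2238 / 0.505 = 2.423 km

2420 m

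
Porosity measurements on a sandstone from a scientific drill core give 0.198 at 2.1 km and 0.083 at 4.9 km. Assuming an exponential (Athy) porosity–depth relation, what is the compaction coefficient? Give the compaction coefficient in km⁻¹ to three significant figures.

0.311 km⁻¹

Athy: phi(Z) = phi₀ e^(−kZ) ⇒ phi₁/phi₂ = e^{k(Z₂−Z₁)} ⇒ k = ln(phi₁/phi₂)/(Z₂−Z₁)
k = ln(0.198/0.083) / (4.9 − 2.1) = ln(2.386) / 2.8 = 0.8694 / 2.8 = 0.3105 km⁻¹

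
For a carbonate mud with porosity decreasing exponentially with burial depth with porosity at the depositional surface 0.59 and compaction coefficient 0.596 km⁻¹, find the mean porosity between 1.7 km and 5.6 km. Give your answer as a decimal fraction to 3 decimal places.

0.083

⟨n⟩ = (1/(Z₂−Z₁)) ∫ n₀ e^(−kZ) dZ = n₀·(e^(−k·Z₁) − e^(−k·Z₂)) / (k·(Z₂−Z₁))
e^(−0.596×1.7) = 0.3631; e^(−0.596×5.6) = 0.0355
⟨n⟩ = 0.59 × (0.3631 − 0.0355) / (0.596 × 3.9) = 0.59 × 0.1409 = 0.0831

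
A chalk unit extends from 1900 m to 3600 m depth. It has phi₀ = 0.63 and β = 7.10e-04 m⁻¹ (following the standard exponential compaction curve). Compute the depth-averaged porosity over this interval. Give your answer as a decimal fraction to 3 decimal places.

0.095

Working in km (1 km = 1000 m; β in km⁻¹ = β in m⁻¹ × 1000):
⟨phi⟩ = (1/(z₂−z₁)) ∫ phi₀ e^(−βz) dz = phi₀·(e^(−β·z₁) − e^(−β·z₂)) / (β·(z₂−z₁))
e^(−0.71×1.9) = 0.2595; e^(−0.71×3.6) = 0.0776
⟨phi⟩ = 0.63 × (0.2595 − 0.0776) / (0.71 × 1.7) = 0.63 × 0.1507 = 0.0949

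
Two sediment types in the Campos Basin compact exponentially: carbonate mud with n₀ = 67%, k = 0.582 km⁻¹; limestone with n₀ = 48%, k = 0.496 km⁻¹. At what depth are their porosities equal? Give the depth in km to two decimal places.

Set n₀ₐ e^(−kₐd) = n₀ᵦ e^(−kᵦd) ⇒ ln(n₀ₐ/n₀ᵦ) = (kₐ − kᵦ)·d
d = ln(0.67/0.48) / (0.582 − 0.496) = 0.3335 / 0.086 = 3.878 km

3.88 km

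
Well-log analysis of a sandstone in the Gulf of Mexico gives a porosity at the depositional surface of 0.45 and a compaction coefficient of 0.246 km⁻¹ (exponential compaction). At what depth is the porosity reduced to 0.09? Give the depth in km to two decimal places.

6.54 km

Invert Athy's law: Z = ln(phi₀/phi) / c
Z = ln(0.45/0.09) / 0.246 = ln(5) / 0.246 = 1.6094 / 0.246 = 6.542 km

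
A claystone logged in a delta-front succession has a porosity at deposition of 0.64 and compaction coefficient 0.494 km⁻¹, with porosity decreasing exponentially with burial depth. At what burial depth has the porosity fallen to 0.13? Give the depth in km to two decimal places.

3.23 km

Invert Athy's law: z = ln(n₀/n) / k
z = ln(0.64/0.13) / 0.494 = ln(4.923) / 0.494 = 1.5939 / 0.494 = 3.227 km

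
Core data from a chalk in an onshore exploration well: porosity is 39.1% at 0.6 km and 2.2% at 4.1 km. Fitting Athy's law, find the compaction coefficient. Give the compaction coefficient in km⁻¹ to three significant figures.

0.822 km⁻¹

Athy: phi(z) = phi₀ e^(−kz) ⇒ phi₁/phi₂ = e^{k(z₂−z₁)} ⇒ k = ln(phi₁/phi₂)/(z₂−z₁)
k = ln(0.391/0.022) / (4.1 − 0.6) = ln(17.77) / 3.5 = 2.8777 / 3.5 = 0.8222 km⁻¹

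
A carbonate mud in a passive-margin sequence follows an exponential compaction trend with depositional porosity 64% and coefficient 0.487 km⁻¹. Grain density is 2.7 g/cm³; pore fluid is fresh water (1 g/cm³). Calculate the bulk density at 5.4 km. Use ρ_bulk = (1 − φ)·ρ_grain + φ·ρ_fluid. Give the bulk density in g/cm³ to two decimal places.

2.62 g/cm³

Porosity at depth: φ = 0.64·exp(−0.487×5.4) = 0.64×0.0721 = 0.0461
Bulk density: ρ_b = (1−φ)ρ_g + φ·ρ_f = 0.9539×2.7 + 0.0461×1
       = 2.575 + 0.046 = 2.622 g/cm³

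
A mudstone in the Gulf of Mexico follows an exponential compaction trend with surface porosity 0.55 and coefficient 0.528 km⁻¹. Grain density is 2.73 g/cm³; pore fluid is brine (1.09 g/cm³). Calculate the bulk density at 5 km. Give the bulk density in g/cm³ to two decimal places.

2.67 g/cm³

Porosity at depth: phi = 0.55·exp(−0.528×5) = 0.55×0.0714 = 0.0392
Bulk density: ρ_b = (1−phi)ρ_g + phi·ρ_f = 0.9608×2.73 + 0.0392×1.09
       = 2.623 + 0.043 = 2.666 g/cm³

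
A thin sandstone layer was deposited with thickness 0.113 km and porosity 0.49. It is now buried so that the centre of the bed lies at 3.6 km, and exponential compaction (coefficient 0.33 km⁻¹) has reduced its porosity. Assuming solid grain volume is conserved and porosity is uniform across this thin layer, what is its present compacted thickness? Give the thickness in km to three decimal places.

0.068 km

Porosity at 3.6 km: φ = 0.49·exp(−0.33×3.6) = 0.1494
Solid-volume conservation: h(1−φ) = h₀(1−φ₀) ⇒ h = h₀·(1−φ₀)/(1−φ)
h = 0.113 × (1 − 0.49)/(1 − 0.1494) = 0.113 × 0.5996 = 0.0677 km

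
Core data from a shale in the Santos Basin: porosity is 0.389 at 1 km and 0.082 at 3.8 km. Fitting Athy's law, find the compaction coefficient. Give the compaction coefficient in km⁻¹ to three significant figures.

0.556 km⁻¹

Athy: n(Z) = n₀ e^(−kZ) ⇒ n₁/n₂ = e^{k(Z₂−Z₁)} ⇒ k = ln(n₁/n₂)/(Z₂−Z₁)
k = ln(0.389/0.082) / (3.8 − 1) = ln(4.744) / 2.8 = 1.5569 / 2.8 = 0.556 km⁻¹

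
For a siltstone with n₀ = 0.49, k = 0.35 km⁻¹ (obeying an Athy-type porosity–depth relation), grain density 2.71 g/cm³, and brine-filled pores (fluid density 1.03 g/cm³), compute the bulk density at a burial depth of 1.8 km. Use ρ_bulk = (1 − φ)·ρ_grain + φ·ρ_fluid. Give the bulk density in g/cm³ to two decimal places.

Porosity at depth: n = 0.49·exp(−0.35×1.8) = 0.49×0.5326 = 0.2610
Bulk density: ρ_b = (1−n)ρ_g + n·ρ_f = 0.7390×2.71 + 0.2610×1.03
       = 2.003 + 0.269 = 2.272 g/cm³

2.27 g/cm³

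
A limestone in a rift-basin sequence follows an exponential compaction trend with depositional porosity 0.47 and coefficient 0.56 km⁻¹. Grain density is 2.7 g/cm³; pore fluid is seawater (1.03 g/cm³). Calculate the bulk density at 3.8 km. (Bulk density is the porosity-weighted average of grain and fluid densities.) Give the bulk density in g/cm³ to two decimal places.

2.61 g/cm³

Porosity at depth: n = 0.47·exp(−0.56×3.8) = 0.47×0.1191 = 0.0560
Bulk density: ρ_b = (1−n)ρ_g + n·ρ_f = 0.9440×2.7 + 0.0560×1.03
       = 2.549 + 0.058 = 2.607 g/cm³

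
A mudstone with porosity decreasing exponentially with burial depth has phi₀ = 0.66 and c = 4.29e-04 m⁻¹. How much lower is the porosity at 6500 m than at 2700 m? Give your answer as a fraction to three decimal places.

Working in km (1 km = 1000 m; c in km⁻¹ = c in m⁻¹ × 1000):
phi(2.7) = 0.66·e^(−0.429×2.7) = 0.2073
phi(6.5) = 0.66·e^(−0.429×6.5) = 0.0406
Δphi = 0.2073 − 0.0406 = 0.1667

0.167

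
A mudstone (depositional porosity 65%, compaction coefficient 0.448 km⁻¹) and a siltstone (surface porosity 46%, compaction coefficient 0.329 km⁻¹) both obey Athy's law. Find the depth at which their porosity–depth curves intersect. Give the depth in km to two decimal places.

2.91 km

Set φ₀ₐ e^(−βₐd) = φ₀ᵦ e^(−βᵦd) ⇒ ln(φ₀ₐ/φ₀ᵦ) = (βₐ − βᵦ)·d
d = ln(0.65/0.46) / (0.448 − 0.329) = 0.3457 / 0.119 = 2.905 km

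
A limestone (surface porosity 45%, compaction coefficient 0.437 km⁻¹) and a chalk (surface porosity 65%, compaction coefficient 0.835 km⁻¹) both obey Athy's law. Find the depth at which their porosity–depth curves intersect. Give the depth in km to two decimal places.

Set n₀ₐ e^(−cₐd) = n₀ᵦ e^(−cᵦd) ⇒ ln(n₀ₐ/n₀ᵦ) = (cₐ − cᵦ)·d
d = ln(0.45/0.65) / (0.437 − 0.835) = -0.3677 / -0.398 = 0.924 km

0.92 km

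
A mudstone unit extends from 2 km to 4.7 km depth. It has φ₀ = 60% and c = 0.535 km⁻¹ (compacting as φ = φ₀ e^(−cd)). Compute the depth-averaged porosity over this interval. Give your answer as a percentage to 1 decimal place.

⟨φ⟩ = (1/(d₂−d₁)) ∫ φ₀ e^(−cd) dd = φ₀·(e^(−c·d₁) − e^(−c·d₂)) / (c·(d₂−d₁))
e^(−0.535×2) = 0.3430; e^(−0.535×4.7) = 0.0809
⟨φ⟩ = 0.6 × (0.3430 − 0.0809) / (0.535 × 2.7) = 0.6 × 0.1815 = 0.1089

10.9%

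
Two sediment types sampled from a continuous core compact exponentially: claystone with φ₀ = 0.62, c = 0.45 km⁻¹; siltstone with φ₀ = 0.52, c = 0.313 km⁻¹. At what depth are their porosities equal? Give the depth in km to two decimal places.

1.28 km

Set φ₀ₐ e^(−cₐz) = φ₀ᵦ e^(−cᵦz) ⇒ ln(φ₀ₐ/φ₀ᵦ) = (cₐ − cᵦ)·z
z = ln(0.62/0.52) / (0.45 − 0.313) = 0.1759 / 0.137 = 1.284 km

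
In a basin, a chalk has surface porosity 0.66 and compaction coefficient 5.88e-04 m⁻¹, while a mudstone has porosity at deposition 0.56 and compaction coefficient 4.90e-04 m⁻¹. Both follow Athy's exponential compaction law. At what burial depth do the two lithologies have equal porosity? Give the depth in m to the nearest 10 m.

1680 m

Working in km (1 km = 1000 m; c in km⁻¹ = c in m⁻¹ × 1000):
Set phi₀ₐ e^(−cₐZ) = phi₀ᵦ e^(−cᵦZ) ⇒ ln(phi₀ₐ/phi₀ᵦ) = (cₐ − cᵦ)·Z
Z = ln(0.66/0.56) / (0.588 − 0.49) = 0.1643 / 0.098 = 1.677 km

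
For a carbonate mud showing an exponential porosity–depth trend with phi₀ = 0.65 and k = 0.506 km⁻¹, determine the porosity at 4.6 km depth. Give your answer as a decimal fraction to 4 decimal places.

0.0634

phi = phi₀·exp(−k·Z) = 0.65 × exp(−0.506 × 4.6) = 0.65 × exp(−2.328)
  = 0.65 × 0.0975 = 0.0634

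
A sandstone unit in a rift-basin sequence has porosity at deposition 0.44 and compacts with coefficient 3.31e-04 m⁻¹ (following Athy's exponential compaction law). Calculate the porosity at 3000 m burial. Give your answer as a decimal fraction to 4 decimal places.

0.1630

Working in km (1 km = 1000 m; k in km⁻¹ = k in m⁻¹ × 1000):
phi = phi₀·exp(−k·Z) = 0.44 × exp(−0.331 × 3) = 0.44 × exp(−0.993)
  = 0.44 × 0.3705 = 0.1630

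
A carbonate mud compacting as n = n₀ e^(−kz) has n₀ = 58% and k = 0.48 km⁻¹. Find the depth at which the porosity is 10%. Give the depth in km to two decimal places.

3.66 km

Invert Athy's law: z = ln(n₀/n) / k
z = ln(0.58/0.1) / 0.48 = ln(5.8) / 0.48 = 1.7579 / 0.48 = 3.662 km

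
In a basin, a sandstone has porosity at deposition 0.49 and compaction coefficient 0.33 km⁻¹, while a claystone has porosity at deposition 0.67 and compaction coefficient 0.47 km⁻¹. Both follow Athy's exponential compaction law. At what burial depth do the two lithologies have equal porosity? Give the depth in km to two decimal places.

Set φ₀ₐ e^(−βₐz) = φ₀ᵦ e^(−βᵦz) ⇒ ln(φ₀ₐ/φ₀ᵦ) = (βₐ − βᵦ)·z
z = ln(0.49/0.67) / (0.33 − 0.47) = -0.3129 / -0.14 = 2.235 km

2.23 km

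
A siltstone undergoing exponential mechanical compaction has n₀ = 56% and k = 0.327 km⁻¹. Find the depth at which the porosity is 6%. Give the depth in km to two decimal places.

Invert Athy's law: Z = ln(n₀/n) / k
Z = ln(0.56/0.06) / 0.327 = ln(9.333) / 0.327 = 2.2336 / 0.327 = 6.831 km

6.83 km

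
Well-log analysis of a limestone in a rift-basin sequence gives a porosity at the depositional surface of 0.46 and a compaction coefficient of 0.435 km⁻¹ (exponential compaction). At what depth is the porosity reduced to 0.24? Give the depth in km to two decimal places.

1.50 km

Invert Athy's law: d = ln(n₀/n) / β
d = ln(0.46/0.24) / 0.435 = ln(1.917) / 0.435 = 0.6506 / 0.435 = 1.496 km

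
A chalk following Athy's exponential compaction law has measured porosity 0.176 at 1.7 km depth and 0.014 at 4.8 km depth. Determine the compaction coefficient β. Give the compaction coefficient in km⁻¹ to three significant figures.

0.817 km⁻¹

Athy: phi(z) = phi₀ e^(−βz) ⇒ phi₁/phi₂ = e^{β(z₂−z₁)} ⇒ β = ln(phi₁/phi₂)/(z₂−z₁)
β = ln(0.176/0.014) / (4.8 − 1.7) = ln(12.57) / 3.1 = 2.5314 / 3.1 = 0.8166 km⁻¹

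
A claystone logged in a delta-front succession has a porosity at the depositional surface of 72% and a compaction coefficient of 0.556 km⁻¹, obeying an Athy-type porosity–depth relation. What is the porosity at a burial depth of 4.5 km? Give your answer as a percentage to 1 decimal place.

n = n₀·exp(−k·d) = 0.72 × exp(−0.556 × 4.5) = 0.72 × exp(−2.502)
  = 0.72 × 0.0819 = 0.0590

5.9%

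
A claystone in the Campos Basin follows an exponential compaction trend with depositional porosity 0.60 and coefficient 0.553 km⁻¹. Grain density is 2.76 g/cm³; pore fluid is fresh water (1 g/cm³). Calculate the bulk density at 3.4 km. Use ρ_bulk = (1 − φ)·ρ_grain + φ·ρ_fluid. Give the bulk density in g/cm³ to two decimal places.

Porosity at depth: phi = 0.6·exp(−0.553×3.4) = 0.6×0.1526 = 0.0915
Bulk density: ρ_b = (1−phi)ρ_g + phi·ρ_f = 0.9085×2.76 + 0.0915×1
       = 2.507 + 0.092 = 2.599 g/cm³

2.60 g/cm³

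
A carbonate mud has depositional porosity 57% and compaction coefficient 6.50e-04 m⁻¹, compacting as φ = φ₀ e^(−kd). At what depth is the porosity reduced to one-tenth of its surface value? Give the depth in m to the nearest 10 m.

3540 m

Working in km (1 km = 1000 m; k in km⁻¹ = k in m⁻¹ × 1000):
φ/φ₀ = 1/10 ⇒ exp(−k·d) = 1/10 ⇒ d = ln(10) / k
d = 2.3026 / 0.65 = 3.542 km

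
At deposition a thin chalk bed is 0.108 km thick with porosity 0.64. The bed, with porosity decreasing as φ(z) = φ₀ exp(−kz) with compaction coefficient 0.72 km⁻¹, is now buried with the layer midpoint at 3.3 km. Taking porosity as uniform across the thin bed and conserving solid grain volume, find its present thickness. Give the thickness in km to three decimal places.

0.041 km

Porosity at 3.3 km: φ = 0.64·exp(−0.72×3.3) = 0.0595
Solid-volume conservation: h(1−φ) = h₀(1−φ₀) ⇒ h = h₀·(1−φ₀)/(1−φ)
h = 0.108 × (1 − 0.64)/(1 − 0.0595) = 0.108 × 0.3828 = 0.0413 km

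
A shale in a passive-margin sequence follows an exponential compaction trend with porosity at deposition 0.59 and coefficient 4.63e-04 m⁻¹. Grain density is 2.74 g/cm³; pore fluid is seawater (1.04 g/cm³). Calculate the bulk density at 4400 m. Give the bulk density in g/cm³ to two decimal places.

Working in km (1 km = 1000 m; k in km⁻¹ = k in m⁻¹ × 1000):
Porosity at depth: φ = 0.59·exp(−0.463×4.4) = 0.59×0.1304 = 0.0769
Bulk density: ρ_b = (1−φ)ρ_g + φ·ρ_f = 0.9231×2.74 + 0.0769×1.04
       = 2.529 + 0.080 = 2.609 g/cm³

2.61 g/cm³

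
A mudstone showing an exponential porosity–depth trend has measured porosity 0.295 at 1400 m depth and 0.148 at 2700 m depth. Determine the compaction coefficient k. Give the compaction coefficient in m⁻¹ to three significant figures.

0.000531 m⁻¹

Working in km (1 km = 1000 m; k in km⁻¹ = k in m⁻¹ × 1000):
Athy: phi(z) = phi₀ e^(−kz) ⇒ phi₁/phi₂ = e^{k(z₂−z₁)} ⇒ k = ln(phi₁/phi₂)/(z₂−z₁)
k = ln(0.295/0.148) / (2.7 − 1.4) = ln(1.993) / 1.3 = 0.6898 / 1.3 = 0.5306 km⁻¹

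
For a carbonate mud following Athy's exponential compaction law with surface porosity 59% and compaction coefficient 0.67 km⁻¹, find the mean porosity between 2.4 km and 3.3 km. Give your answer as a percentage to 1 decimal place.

8.9%

⟨n⟩ = (1/(Z₂−Z₁)) ∫ n₀ e^(−kZ) dZ = n₀·(e^(−k·Z₁) − e^(−k·Z₂)) / (k·(Z₂−Z₁))
e^(−0.67×2.4) = 0.2003; e^(−0.67×3.3) = 0.1096
⟨n⟩ = 0.59 × (0.2003 − 0.1096) / (0.67 × 0.9) = 0.59 × 0.1504 = 0.0887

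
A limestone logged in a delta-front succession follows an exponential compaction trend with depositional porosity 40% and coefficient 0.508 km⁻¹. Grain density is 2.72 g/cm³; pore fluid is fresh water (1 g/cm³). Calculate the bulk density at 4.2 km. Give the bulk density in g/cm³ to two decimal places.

2.64 g/cm³

Porosity at depth: n = 0.4·exp(−0.508×4.2) = 0.4×0.1184 = 0.0474
Bulk density: ρ_b = (1−n)ρ_g + n·ρ_f = 0.9526×2.72 + 0.0474×1
       = 2.591 + 0.047 = 2.639 g/cm³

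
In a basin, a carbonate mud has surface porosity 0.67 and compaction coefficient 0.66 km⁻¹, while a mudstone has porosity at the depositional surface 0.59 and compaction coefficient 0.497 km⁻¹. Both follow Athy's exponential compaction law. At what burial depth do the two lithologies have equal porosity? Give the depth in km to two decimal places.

0.78 km

Set phi₀ₐ e^(−kₐZ) = phi₀ᵦ e^(−kᵦZ) ⇒ ln(phi₀ₐ/phi₀ᵦ) = (kₐ − kᵦ)·Z
Z = ln(0.67/0.59) / (0.66 − 0.497) = 0.1272 / 0.163 = 0.780 km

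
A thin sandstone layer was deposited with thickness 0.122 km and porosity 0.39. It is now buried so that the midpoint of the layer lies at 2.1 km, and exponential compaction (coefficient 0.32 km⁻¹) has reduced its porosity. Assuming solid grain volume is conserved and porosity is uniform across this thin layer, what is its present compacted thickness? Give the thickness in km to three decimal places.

0.093 km

Porosity at 2.1 km: n = 0.39·exp(−0.32×2.1) = 0.1992
Solid-volume conservation: h(1−n) = h₀(1−n₀) ⇒ h = h₀·(1−n₀)/(1−n)
h = 0.122 × (1 − 0.39)/(1 − 0.1992) = 0.122 × 0.7617 = 0.0929 km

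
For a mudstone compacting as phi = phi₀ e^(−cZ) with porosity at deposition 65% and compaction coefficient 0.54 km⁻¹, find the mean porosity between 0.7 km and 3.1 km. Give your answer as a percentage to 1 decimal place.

25.0%

⟨phi⟩ = (1/(Z₂−Z₁)) ∫ phi₀ e^(−cZ) dZ = phi₀·(e^(−c·Z₁) − e^(−c·Z₂)) / (c·(Z₂−Z₁))
e^(−0.54×0.7) = 0.6852; e^(−0.54×3.1) = 0.1875
⟨phi⟩ = 0.65 × (0.6852 − 0.1875) / (0.54 × 2.4) = 0.65 × 0.3841 = 0.2496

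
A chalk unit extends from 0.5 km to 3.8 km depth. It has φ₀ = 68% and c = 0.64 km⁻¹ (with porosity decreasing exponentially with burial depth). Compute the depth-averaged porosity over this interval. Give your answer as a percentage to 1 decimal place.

20.6%

⟨φ⟩ = (1/(d₂−d₁)) ∫ φ₀ e^(−cd) dd = φ₀·(e^(−c·d₁) − e^(−c·d₂)) / (c·(d₂−d₁))
e^(−0.64×0.5) = 0.7261; e^(−0.64×3.8) = 0.0879
⟨φ⟩ = 0.68 × (0.7261 − 0.0879) / (0.64 × 3.3) = 0.68 × 0.3022 = 0.2055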